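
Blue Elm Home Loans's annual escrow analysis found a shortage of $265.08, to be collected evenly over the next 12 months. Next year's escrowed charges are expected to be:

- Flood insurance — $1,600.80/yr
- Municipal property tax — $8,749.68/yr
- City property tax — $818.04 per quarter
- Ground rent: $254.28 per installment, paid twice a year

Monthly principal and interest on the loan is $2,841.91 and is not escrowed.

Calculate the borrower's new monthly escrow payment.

$1,199.69

Flood insurance — $1,600.80 per year
Municipal property tax — $8,749.68 per year
City property tax — $818.04 × 4 = $3,272.16 per year
Ground rent — $254.28 × 2 = $508.56 per year
Yearly total = $14,131.20
Base monthly escrow = $14,131.20 ÷ 12 = $1,177.60
Monthly shortage recovery: $265.08 ÷ 12 = $22.09
New monthly escrow = $1,177.60 + $22.09 = $1,199.69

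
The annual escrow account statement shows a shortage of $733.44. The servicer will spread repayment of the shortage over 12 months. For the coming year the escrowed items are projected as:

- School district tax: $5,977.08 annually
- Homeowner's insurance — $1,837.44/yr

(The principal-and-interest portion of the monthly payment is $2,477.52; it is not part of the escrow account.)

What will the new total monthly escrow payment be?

$712.33

School district tax — $5,977.08/yr
Homeowner's insurance — $1,837.44/yr
Yearly total = $5,977.08 + $1,837.44 = $7,814.52
Base monthly escrow = $7,814.52 ÷ 12 = $651.21
Shortage per month = $733.44 / 12 = $61.12
New monthly escrow = $651.21 + $61.12 = $712.33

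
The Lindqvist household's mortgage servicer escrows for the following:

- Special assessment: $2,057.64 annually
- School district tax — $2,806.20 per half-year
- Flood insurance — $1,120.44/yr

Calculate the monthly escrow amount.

Special assessment — $2,057.64 annually
School district tax — $2,806.20 × 2 = $5,612.40 annually
Flood insurance — $1,120.44 annually
Total per year = $8,790.48
Monthly escrow = $8,790.48 / 12 = $732.54

$732.54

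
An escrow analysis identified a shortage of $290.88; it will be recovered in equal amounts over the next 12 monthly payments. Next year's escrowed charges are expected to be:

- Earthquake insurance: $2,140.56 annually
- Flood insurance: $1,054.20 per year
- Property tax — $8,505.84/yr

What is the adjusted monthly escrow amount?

$999.29

Earthquake insurance — $2,140.56/yr
Flood insurance — $1,054.20/yr
Property tax — $8,505.84/yr
Total annual escrow = $11,700.60
Monthly escrow = $11,700.60 / 12 = $975.05
Monthly shortage recovery: $290.88 ÷ 12 = $24.24
Adjusted monthly = $975.05 + $24.24 = $999.29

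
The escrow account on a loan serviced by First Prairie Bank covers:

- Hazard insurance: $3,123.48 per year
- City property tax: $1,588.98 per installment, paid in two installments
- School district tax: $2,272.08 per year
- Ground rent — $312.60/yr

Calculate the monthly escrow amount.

Hazard insurance: $3,123.48
City property tax: $1,588.98 × 2 = $3,177.96
School district tax: $2,272.08
Ground rent: $312.60
Yearly total = $3,123.48 + $3,177.96 + $2,272.08 + $312.60 = $8,886.12
Monthly escrow = $8,886.12 / 12 = $740.51

$740.51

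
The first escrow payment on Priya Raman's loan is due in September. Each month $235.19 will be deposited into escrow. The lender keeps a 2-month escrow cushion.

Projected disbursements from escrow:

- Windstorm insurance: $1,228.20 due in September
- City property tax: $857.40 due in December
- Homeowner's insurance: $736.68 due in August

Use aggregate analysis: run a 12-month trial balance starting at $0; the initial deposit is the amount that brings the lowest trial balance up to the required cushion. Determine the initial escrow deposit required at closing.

$1,615.22

Cushion = 2 × $235.19 = $470.38
Trial balance (start $0, +$235.19 each month, − disbursements):
  Sep: +$235.19 − $1,228.20 → -$993.01
  Oct: +$235.19 → -$757.82
  Nov: +$235.19 → -$522.63
  Dec: +$235.19 − $857.40 → -$1,144.84
  Jan: +$235.19 → -$909.65
  Feb: +$235.19 → -$674.46
  Mar: +$235.19 → -$439.27
  Apr: +$235.19 → -$204.08
  May: +$235.19 → $31.11
  Jun: +$235.19 → $266.30
  Jul: +$235.19 → $501.49
  Aug: +$235.19 − $736.68 → $0.00
Lowest trial balance = -$1,144.84 (Dec)
Initial deposit = cushion − low point = $470.38 − (-$1,144.84) = $1,615.22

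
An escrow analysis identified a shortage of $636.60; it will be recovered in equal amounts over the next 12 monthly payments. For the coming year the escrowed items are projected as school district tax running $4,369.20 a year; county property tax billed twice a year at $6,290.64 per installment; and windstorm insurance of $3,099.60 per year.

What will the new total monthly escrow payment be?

School district tax = $4,369.20 per year
County property tax = $6,290.64 × 2 = $12,581.28 per year
Windstorm insurance = $3,099.60 per year
Yearly total = $20,050.08
Monthly escrow = $20,050.08 ÷ 12 = $1,670.84
Shortage per month = $636.60 / 12 = $53.05
Adjusted monthly = $1,670.84 + $53.05 = $1,723.89

$1,723.89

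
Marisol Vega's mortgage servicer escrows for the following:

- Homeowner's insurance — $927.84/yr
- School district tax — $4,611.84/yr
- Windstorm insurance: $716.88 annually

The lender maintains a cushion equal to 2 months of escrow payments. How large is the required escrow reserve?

Homeowner's insurance = $927.84
School district tax = $4,611.84
Windstorm insurance = $716.88
Yearly total = $6,256.56
Monthly = $6,256.56 / 12 = $521.38
Reserve = 2 × $521.38 = $1,042.76

$1,042.76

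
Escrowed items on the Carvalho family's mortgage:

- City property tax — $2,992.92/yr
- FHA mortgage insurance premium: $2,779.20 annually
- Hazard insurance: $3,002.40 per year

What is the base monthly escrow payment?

$731.21

City property tax: $2,992.92/yr
FHA mortgage insurance premium: $2,779.20/yr
Hazard insurance: $3,002.40/yr
Total annual escrow = $2,992.92 + $2,779.20 + $3,002.40 = $8,774.52
Monthly escrow = $8,774.52 ÷ 12 = $731.21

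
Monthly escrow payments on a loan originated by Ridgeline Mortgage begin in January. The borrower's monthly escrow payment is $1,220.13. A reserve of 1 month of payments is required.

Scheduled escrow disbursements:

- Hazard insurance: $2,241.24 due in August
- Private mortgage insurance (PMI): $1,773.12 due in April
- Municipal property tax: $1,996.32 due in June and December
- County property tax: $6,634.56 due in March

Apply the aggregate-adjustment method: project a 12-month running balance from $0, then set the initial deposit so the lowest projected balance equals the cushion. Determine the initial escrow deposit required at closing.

$4,747.29

Cushion = 1 × $1,220.13 = $1,220.13
Trial balance (start $0, +$1,220.13 each month, − disbursements):
  Jan: +$1,220.13 → $1,220.13
  Feb: +$1,220.13 → $2,440.26
  Mar: +$1,220.13 − $6,634.56 → -$2,974.17
  Apr: +$1,220.13 − $1,773.12 → -$3,527.16
  May: +$1,220.13 → -$2,307.03
  Jun: +$1,220.13 − $1,996.32 → -$3,083.22
  Jul: +$1,220.13 → -$1,863.09
  Aug: +$1,220.13 − $2,241.24 → -$2,884.20
  Sep: +$1,220.13 → -$1,664.07
  Oct: +$1,220.13 → -$443.94
  Nov: +$1,220.13 → $776.19
  Dec: +$1,220.13 − $1,996.32 → $0.00
Lowest trial balance = -$3,527.16 (Apr)
Initial deposit = cushion − low point = $1,220.13 − (-$3,527.16) = $4,747.29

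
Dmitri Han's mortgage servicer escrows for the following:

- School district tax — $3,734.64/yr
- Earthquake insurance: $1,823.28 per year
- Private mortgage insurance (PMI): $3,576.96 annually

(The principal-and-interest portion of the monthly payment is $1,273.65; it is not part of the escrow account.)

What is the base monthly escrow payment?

$761.24

School district tax: $3,734.64/yr
Earthquake insurance: $1,823.28/yr
Private mortgage insurance (PMI): $3,576.96/yr
Yearly total = $3,734.64 + $1,823.28 + $3,576.96 = $9,134.88
Monthly = $9,134.88 / 12 = $761.24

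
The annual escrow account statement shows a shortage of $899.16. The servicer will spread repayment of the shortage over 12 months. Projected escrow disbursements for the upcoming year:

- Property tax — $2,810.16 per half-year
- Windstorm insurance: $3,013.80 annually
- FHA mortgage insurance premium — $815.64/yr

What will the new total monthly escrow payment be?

Property tax = $2,810.16 × 2 = $5,620.32
Windstorm insurance = $3,013.80
FHA mortgage insurance premium = $815.64
Total per year = $5,620.32 + $3,013.80 + $815.64 = $9,449.76
Base monthly escrow = $9,449.76 / 12 = $787.48
Shortage per month = $899.16 / 12 = $74.93
Adjusted monthly = $787.48 + $74.93 = $862.41

$862.41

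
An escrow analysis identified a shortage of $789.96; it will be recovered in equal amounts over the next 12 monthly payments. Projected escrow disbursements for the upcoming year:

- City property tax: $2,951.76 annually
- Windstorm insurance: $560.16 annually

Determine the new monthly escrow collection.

$358.49

City property tax — $2,951.76/yr
Windstorm insurance — $560.16/yr
Total per year = $3,511.92
Base monthly escrow = $3,511.92 ÷ 12 = $292.66
Monthly shortage recovery: $789.96 ÷ 12 = $65.83
New monthly escrow = $292.66 + $65.83 = $358.49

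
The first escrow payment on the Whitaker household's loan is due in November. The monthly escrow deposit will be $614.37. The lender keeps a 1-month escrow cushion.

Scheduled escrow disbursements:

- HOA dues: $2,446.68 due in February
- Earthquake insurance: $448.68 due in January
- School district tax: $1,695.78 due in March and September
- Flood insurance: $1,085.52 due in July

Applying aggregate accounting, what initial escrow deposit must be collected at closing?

$2,133.66

Cushion = 1 × $614.37 = $614.37
Trial balance (start $0, +$614.37 each month, − disbursements):
  Nov: +$614.37 → $614.37
  Dec: +$614.37 → $1,228.74
  Jan: +$614.37 − $448.68 → $1,394.43
  Feb: +$614.37 − $2,446.68 → -$437.88
  Mar: +$614.37 − $1,695.78 → -$1,519.29
  Apr: +$614.37 → -$904.92
  May: +$614.37 → -$290.55
  Jun: +$614.37 → $323.82
  Jul: +$614.37 − $1,085.52 → -$147.33
  Aug: +$614.37 → $467.04
  Sep: +$614.37 − $1,695.78 → -$614.37
  Oct: +$614.37 → $0.00
Lowest trial balance = -$1,519.29 (Mar)
Initial deposit = cushion − low point = $614.37 − (-$1,519.29) = $2,133.66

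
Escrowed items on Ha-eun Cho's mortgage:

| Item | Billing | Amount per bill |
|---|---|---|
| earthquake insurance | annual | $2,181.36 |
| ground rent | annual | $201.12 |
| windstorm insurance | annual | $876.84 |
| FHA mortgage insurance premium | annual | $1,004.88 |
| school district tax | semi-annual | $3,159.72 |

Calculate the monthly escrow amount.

$881.97

Earthquake insurance — $2,181.36
Ground rent — $201.12
Windstorm insurance — $876.84
FHA mortgage insurance premium — $1,004.88
School district tax — $3,159.72 × 2 = $6,319.44
Combined annual = $10,583.64
Base monthly escrow = $10,583.64 / 12 = $881.97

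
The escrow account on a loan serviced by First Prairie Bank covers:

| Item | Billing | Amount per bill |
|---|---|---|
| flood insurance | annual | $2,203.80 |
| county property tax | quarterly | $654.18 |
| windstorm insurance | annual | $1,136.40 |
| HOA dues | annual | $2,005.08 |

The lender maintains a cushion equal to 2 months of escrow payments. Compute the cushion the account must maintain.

$1,327.00

Flood insurance — $2,203.80
County property tax — $654.18 × 4 = $2,616.72
Windstorm insurance — $1,136.40
HOA dues — $2,005.08
Combined annual = $7,962.00
Monthly = $7,962.00 ÷ 12 = $663.50
Cushion = 2 × $663.50 = $1,327.00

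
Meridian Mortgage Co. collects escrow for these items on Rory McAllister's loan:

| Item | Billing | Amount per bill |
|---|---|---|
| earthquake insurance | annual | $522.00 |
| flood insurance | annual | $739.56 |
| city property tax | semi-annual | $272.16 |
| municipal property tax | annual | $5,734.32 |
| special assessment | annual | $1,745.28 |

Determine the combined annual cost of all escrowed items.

Earthquake insurance: $522.00 per year
Flood insurance: $739.56 per year
City property tax: $272.16 × 2 = $544.32 per year
Municipal property tax: $5,734.32 per year
Special assessment: $1,745.28 per year
Total annual escrow = $9,285.48

$9,285.48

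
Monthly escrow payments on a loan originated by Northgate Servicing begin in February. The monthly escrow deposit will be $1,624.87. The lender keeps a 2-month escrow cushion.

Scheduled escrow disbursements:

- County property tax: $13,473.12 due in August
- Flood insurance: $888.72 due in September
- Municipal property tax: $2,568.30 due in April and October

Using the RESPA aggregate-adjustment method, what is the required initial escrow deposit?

$8,124.35

Cushion = 2 × $1,624.87 = $3,249.74
Trial balance (start $0, +$1,624.87 each month, − disbursements):
  Feb: +$1,624.87 → $1,624.87
  Mar: +$1,624.87 → $3,249.74
  Apr: +$1,624.87 − $2,568.30 → $2,306.31
  May: +$1,624.87 → $3,931.18
  Jun: +$1,624.87 → $5,556.05
  Jul: +$1,624.87 → $7,180.92
  Aug: +$1,624.87 − $13,473.12 → -$4,667.33
  Sep: +$1,624.87 − $888.72 → -$3,931.18
  Oct: +$1,624.87 − $2,568.30 → -$4,874.61
  Nov: +$1,624.87 → -$3,249.74
  Dec: +$1,624.87 → -$1,624.87
  Jan: +$1,624.87 → $0.00
Lowest trial balance = -$4,874.61 (Oct)
Initial deposit = cushion − low point = $3,249.74 − (-$4,874.61) = $8,124.35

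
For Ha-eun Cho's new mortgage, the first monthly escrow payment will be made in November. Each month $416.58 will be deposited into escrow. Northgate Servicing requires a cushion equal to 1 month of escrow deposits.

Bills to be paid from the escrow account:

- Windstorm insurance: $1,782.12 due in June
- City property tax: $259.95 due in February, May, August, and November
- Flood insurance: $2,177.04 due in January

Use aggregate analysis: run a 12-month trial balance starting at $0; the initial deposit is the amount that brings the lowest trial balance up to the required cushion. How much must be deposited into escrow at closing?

Cushion = 1 × $416.58 = $416.58
Trial balance (start $0, +$416.58 each month, − disbursements):
  Nov: +$416.58 − $259.95 → $156.63
  Dec: +$416.58 → $573.21
  Jan: +$416.58 − $2,177.04 → -$1,187.25
  Feb: +$416.58 − $259.95 → -$1,030.62
  Mar: +$416.58 → -$614.04
  Apr: +$416.58 → -$197.46
  May: +$416.58 − $259.95 → -$40.83
  Jun: +$416.58 − $1,782.12 → -$1,406.37
  Jul: +$416.58 → -$989.79
  Aug: +$416.58 − $259.95 → -$833.16
  Sep: +$416.58 → -$416.58
  Oct: +$416.58 → $0.00
Lowest trial balance = -$1,406.37 (Jun)
Initial deposit = cushion − low point = $416.58 − (-$1,406.37) = $1,822.95

$1,822.95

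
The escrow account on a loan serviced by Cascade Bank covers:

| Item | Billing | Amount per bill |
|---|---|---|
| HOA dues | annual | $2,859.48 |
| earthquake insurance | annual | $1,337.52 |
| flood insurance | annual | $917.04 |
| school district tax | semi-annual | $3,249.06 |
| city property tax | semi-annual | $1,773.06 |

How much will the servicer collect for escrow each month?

$1,263.19

HOA dues = $2,859.48 annually
Earthquake insurance = $1,337.52 annually
Flood insurance = $917.04 annually
School district tax = $3,249.06 × 2 = $6,498.12 annually
City property tax = $1,773.06 × 2 = $3,546.12 annually
Annual escrow total = $2,859.48 + $1,337.52 + $917.04 + $6,498.12 + $3,546.12 = $15,158.28
Per month = $15,158.28 ÷ 12 = $1,263.19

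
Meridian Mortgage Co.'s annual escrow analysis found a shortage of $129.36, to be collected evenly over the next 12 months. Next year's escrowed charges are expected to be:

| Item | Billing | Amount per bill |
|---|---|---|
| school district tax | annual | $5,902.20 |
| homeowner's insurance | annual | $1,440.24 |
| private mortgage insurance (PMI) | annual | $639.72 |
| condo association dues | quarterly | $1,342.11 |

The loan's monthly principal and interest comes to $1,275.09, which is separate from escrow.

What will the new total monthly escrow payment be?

School district tax: $5,902.20
Homeowner's insurance: $1,440.24
Private mortgage insurance (PMI): $639.72
Condo association dues: $1,342.11 × 4 = $5,368.44
Total annual escrow = $5,902.20 + $1,440.24 + $639.72 + $5,368.44 = $13,350.60
Base monthly escrow = $13,350.60 ÷ 12 = $1,112.55
Shortage per month = $129.36 / 12 = $10.78
Adjusted monthly = $1,112.55 + $10.78 = $1,123.33

$1,123.33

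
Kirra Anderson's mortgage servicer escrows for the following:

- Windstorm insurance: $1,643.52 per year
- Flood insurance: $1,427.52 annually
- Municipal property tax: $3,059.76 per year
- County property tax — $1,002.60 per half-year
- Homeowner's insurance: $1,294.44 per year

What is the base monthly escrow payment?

$785.87

Windstorm insurance = $1,643.52
Flood insurance = $1,427.52
Municipal property tax = $3,059.76
County property tax = $1,002.60 × 2 = $2,005.20
Homeowner's insurance = $1,294.44
Combined annual = $9,430.44
Monthly = $9,430.44 ÷ 12 = $785.87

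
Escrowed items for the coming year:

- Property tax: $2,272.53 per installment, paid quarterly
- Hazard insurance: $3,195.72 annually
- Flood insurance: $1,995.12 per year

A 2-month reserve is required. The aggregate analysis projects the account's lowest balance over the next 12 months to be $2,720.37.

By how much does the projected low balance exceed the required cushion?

Property tax: $2,272.53 × 4 = $9,090.12
Hazard insurance: $3,195.72
Flood insurance: $1,995.12
Combined annual = $9,090.12 + $3,195.72 + $1,995.12 = $14,280.96
Per month = $14,280.96 / 12 = $1,190.08
Cushion = 2 × $1,190.08 = $2,380.16
Surplus = $2,720.37 − $2,380.16 = $340.21

$340.21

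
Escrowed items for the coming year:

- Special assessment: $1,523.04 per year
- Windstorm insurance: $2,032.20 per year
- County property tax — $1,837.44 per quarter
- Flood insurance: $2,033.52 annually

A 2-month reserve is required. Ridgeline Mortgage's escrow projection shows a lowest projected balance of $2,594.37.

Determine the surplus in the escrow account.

$437.95

Special assessment = $1,523.04/yr
Windstorm insurance = $2,032.20/yr
County property tax = $1,837.44 × 4 = $7,349.76/yr
Flood insurance = $2,033.52/yr
Combined annual = $1,523.04 + $2,032.20 + $7,349.76 + $2,033.52 = $12,938.52
Base monthly escrow = $12,938.52 / 12 = $1,078.21
Cushion = 2 × $1,078.21 = $2,156.42
Excess over cushion: $2,594.37 − $2,156.42 = $437.95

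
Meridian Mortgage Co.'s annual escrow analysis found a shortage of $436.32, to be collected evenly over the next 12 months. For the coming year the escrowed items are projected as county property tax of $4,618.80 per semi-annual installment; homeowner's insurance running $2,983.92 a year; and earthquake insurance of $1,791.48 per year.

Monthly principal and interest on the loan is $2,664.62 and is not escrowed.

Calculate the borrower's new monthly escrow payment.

County property tax: $4,618.80 × 2 = $9,237.60/yr
Homeowner's insurance: $2,983.92/yr
Earthquake insurance: $1,791.48/yr
Total annual escrow = $9,237.60 + $2,983.92 + $1,791.48 = $14,013.00
Per month = $14,013.00 / 12 = $1,167.75
Monthly shortage recovery: $436.32 ÷ 12 = $36.36
Adjusted monthly = $1,167.75 + $36.36 = $1,204.11

$1,204.11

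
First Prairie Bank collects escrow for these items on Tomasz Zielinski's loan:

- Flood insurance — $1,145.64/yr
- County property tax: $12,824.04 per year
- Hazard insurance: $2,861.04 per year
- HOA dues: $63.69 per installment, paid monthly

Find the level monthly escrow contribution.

$1,466.25

Flood insurance: $1,145.64
County property tax: $12,824.04
Hazard insurance: $2,861.04
HOA dues: $63.69 × 12 = $764.28
Combined annual = $17,595.00
Monthly = $17,595.00 / 12 = $1,466.25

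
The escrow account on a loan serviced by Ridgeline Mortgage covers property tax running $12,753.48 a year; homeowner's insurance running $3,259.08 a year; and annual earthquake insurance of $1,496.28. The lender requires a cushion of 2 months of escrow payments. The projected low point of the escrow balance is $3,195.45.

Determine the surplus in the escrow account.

$277.31

Property tax = $12,753.48 per year
Homeowner's insurance = $3,259.08 per year
Earthquake insurance = $1,496.28 per year
Annual escrow total = $12,753.48 + $3,259.08 + $1,496.28 = $17,508.84
Base monthly escrow = $17,508.84 / 12 = $1,459.07
Cushion = 2 × $1,459.07 = $2,918.14
Surplus = $3,195.45 − $2,918.14 = $277.31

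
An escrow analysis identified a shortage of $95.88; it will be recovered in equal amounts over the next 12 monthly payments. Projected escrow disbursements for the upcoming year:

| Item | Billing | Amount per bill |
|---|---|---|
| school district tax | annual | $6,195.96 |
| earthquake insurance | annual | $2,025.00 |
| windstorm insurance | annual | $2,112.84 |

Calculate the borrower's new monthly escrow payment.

School district tax: $6,195.96/yr
Earthquake insurance: $2,025.00/yr
Windstorm insurance: $2,112.84/yr
Yearly total = $10,333.80
Monthly escrow = $10,333.80 ÷ 12 = $861.15
Shortage per month = $95.88 ÷ 12 = $7.99
Adjusted monthly = $861.15 + $7.99 = $869.14

$869.14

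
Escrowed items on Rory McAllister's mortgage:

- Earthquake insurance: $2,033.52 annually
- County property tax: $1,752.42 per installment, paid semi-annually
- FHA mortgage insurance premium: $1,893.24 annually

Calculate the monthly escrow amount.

Earthquake insurance = $2,033.52
County property tax = $1,752.42 × 2 = $3,504.84
FHA mortgage insurance premium = $1,893.24
Combined annual = $2,033.52 + $3,504.84 + $1,893.24 = $7,431.60
Per month = $7,431.60 / 12 = $619.30

$619.30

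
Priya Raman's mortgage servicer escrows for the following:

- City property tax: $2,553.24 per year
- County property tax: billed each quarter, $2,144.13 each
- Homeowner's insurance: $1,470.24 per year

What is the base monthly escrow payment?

$1,050.00

City property tax = $2,553.24 per year
County property tax = $2,144.13 × 4 = $8,576.52 per year
Homeowner's insurance = $1,470.24 per year
Annual escrow total = $12,600.00
Per month = $12,600.00 / 12 = $1,050.00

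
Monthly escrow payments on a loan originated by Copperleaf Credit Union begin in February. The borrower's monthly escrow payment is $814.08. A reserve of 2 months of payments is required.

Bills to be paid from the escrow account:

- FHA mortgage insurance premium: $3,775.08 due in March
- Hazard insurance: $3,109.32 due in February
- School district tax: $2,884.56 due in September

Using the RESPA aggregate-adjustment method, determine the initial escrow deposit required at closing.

$6,884.40

Cushion = 2 × $814.08 = $1,628.16
Trial balance (start $0, +$814.08 each month, − disbursements):
  Feb: +$814.08 − $3,109.32 → -$2,295.24
  Mar: +$814.08 − $3,775.08 → -$5,256.24
  Apr: +$814.08 → -$4,442.16
  May: +$814.08 → -$3,628.08
  Jun: +$814.08 → -$2,814.00
  Jul: +$814.08 → -$1,999.92
  Aug: +$814.08 → -$1,185.84
  Sep: +$814.08 − $2,884.56 → -$3,256.32
  Oct: +$814.08 → -$2,442.24
  Nov: +$814.08 → -$1,628.16
  Dec: +$814.08 → -$814.08
  Jan: +$814.08 → $0.00
Lowest trial balance = -$5,256.24 (Mar)
Initial deposit = cushion − low point = $1,628.16 − (-$5,256.24) = $6,884.40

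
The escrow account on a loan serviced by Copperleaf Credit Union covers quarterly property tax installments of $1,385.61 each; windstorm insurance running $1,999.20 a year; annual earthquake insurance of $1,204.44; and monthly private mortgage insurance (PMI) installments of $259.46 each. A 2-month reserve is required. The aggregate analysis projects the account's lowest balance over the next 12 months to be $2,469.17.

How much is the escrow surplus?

Property tax = $1,385.61 × 4 = $5,542.44
Windstorm insurance = $1,999.20
Earthquake insurance = $1,204.44
Private mortgage insurance (PMI) = $259.46 × 12 = $3,113.52
Total annual escrow = $11,859.60
Monthly escrow = $11,859.60 ÷ 12 = $988.30
Cushion = 2 × $988.30 = $1,976.60
Surplus = $2,469.17 − $1,976.60 = $492.57

$492.57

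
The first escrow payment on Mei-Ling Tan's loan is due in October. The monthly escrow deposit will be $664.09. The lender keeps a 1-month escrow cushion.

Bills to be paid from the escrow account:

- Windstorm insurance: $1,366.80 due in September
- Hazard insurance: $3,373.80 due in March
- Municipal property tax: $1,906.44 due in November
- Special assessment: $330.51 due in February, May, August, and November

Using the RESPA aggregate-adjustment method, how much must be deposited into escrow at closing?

$2,620.81

Cushion = 1 × $664.09 = $664.09
Trial balance (start $0, +$664.09 each month, − disbursements):
  Oct: +$664.09 → $664.09
  Nov: +$664.09 − $2,236.95 → -$908.77
  Dec: +$664.09 → -$244.68
  Jan: +$664.09 → $419.41
  Feb: +$664.09 − $330.51 → $752.99
  Mar: +$664.09 − $3,373.80 → -$1,956.72
  Apr: +$664.09 → -$1,292.63
  May: +$664.09 − $330.51 → -$959.05
  Jun: +$664.09 → -$294.96
  Jul: +$664.09 → $369.13
  Aug: +$664.09 − $330.51 → $702.71
  Sep: +$664.09 − $1,366.80 → $0.00
Lowest trial balance = -$1,956.72 (Mar)
Initial deposit = cushion − low point = $664.09 − (-$1,956.72) = $2,620.81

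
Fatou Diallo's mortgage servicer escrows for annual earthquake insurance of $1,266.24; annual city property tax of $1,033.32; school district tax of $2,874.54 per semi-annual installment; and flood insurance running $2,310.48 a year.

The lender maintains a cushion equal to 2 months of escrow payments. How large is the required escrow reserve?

$1,726.52

Earthquake insurance — $1,266.24/yr
City property tax — $1,033.32/yr
School district tax — $2,874.54 × 2 = $5,749.08/yr
Flood insurance — $2,310.48/yr
Total annual escrow = $1,266.24 + $1,033.32 + $5,749.08 + $2,310.48 = $10,359.12
Base monthly escrow = $10,359.12 ÷ 12 = $863.26
Reserve = 2 × $863.26 = $1,726.52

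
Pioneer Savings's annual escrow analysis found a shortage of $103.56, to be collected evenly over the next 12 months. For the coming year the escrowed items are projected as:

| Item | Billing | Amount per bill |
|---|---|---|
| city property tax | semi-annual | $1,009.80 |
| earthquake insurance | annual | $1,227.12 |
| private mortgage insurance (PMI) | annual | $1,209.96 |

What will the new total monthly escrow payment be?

City property tax: $1,009.80 × 2 = $2,019.60
Earthquake insurance: $1,227.12
Private mortgage insurance (PMI): $1,209.96
Combined annual = $2,019.60 + $1,227.12 + $1,209.96 = $4,456.68
Monthly escrow = $4,456.68 ÷ 12 = $371.39
Monthly shortage recovery: $103.56 ÷ 12 = $8.63
New monthly escrow = $371.39 + $8.63 = $380.02

$380.02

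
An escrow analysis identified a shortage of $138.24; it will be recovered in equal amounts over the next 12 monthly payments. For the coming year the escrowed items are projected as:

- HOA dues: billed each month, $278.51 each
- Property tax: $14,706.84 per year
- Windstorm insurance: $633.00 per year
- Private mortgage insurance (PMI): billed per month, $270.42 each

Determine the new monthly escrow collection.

$1,838.77

HOA dues — $278.51 × 12 = $3,342.12 annually
Property tax — $14,706.84 annually
Windstorm insurance — $633.00 annually
Private mortgage insurance (PMI) — $270.42 × 12 = $3,245.04 annually
Yearly total = $21,927.00
Monthly = $21,927.00 / 12 = $1,827.25
Monthly shortage recovery: $138.24 ÷ 12 = $11.52
New monthly escrow = $1,827.25 + $11.52 = $1,838.77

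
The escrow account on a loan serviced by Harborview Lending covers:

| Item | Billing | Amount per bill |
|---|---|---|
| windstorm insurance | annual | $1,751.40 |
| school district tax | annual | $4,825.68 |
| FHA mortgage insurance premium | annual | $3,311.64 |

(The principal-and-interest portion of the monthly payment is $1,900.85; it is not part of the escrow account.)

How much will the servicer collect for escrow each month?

$824.06

Windstorm insurance = $1,751.40/yr
School district tax = $4,825.68/yr
FHA mortgage insurance premium = $3,311.64/yr
Total annual escrow = $1,751.40 + $4,825.68 + $3,311.64 = $9,888.72
Monthly escrow = $9,888.72 / 12 = $824.06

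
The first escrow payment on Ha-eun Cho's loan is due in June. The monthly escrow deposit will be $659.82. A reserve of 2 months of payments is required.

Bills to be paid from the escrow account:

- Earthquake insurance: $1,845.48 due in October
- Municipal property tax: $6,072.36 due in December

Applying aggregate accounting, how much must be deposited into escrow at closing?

$4,618.74

Cushion = 2 × $659.82 = $1,319.64
Trial balance (start $0, +$659.82 each month, − disbursements):
  Jun: +$659.82 → $659.82
  Jul: +$659.82 → $1,319.64
  Aug: +$659.82 → $1,979.46
  Sep: +$659.82 → $2,639.28
  Oct: +$659.82 − $1,845.48 → $1,453.62
  Nov: +$659.82 → $2,113.44
  Dec: +$659.82 − $6,072.36 → -$3,299.10
  Jan: +$659.82 → -$2,639.28
  Feb: +$659.82 → -$1,979.46
  Mar: +$659.82 → -$1,319.64
  Apr: +$659.82 → -$659.82
  May: +$659.82 → $0.00
Lowest trial balance = -$3,299.10 (Dec)
Initial deposit = cushion − low point = $1,319.64 − (-$3,299.10) = $4,618.74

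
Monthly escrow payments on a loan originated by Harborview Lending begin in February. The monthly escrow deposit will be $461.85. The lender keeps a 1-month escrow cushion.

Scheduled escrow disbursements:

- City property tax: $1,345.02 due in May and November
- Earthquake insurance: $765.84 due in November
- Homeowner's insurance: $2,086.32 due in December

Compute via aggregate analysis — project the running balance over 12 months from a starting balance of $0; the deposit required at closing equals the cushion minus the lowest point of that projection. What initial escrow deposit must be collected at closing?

Cushion = 1 × $461.85 = $461.85
Trial balance (start $0, +$461.85 each month, − disbursements):
  Feb: +$461.85 → $461.85
  Mar: +$461.85 → $923.70
  Apr: +$461.85 → $1,385.55
  May: +$461.85 − $1,345.02 → $502.38
  Jun: +$461.85 → $964.23
  Jul: +$461.85 → $1,426.08
  Aug: +$461.85 → $1,887.93
  Sep: +$461.85 → $2,349.78
  Oct: +$461.85 → $2,811.63
  Nov: +$461.85 − $2,110.86 → $1,162.62
  Dec: +$461.85 − $2,086.32 → -$461.85
  Jan: +$461.85 → $0.00
Lowest trial balance = -$461.85 (Dec)
Initial deposit = cushion − low point = $461.85 − (-$461.85) = $923.70

$923.70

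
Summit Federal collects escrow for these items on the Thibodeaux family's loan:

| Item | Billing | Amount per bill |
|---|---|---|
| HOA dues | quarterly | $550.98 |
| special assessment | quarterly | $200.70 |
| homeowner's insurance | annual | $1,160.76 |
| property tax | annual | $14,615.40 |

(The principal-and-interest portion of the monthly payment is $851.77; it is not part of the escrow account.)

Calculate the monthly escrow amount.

$1,565.24

HOA dues = $550.98 × 4 = $2,203.92
Special assessment = $200.70 × 4 = $802.80
Homeowner's insurance = $1,160.76
Property tax = $14,615.40
Yearly total = $18,782.88
Monthly = $18,782.88 ÷ 12 = $1,565.24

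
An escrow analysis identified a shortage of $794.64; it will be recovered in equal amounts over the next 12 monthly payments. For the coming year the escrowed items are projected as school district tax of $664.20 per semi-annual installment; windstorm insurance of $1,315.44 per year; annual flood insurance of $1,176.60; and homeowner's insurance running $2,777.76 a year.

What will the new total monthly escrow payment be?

School district tax = $664.20 × 2 = $1,328.40 annually
Windstorm insurance = $1,315.44 annually
Flood insurance = $1,176.60 annually
Homeowner's insurance = $2,777.76 annually
Combined annual = $1,328.40 + $1,315.44 + $1,176.60 + $2,777.76 = $6,598.20
Monthly = $6,598.20 / 12 = $549.85
Shortage spread = $794.64 ÷ 12 = $66.22/mo
Adjusted monthly = $549.85 + $66.22 = $616.07

$616.07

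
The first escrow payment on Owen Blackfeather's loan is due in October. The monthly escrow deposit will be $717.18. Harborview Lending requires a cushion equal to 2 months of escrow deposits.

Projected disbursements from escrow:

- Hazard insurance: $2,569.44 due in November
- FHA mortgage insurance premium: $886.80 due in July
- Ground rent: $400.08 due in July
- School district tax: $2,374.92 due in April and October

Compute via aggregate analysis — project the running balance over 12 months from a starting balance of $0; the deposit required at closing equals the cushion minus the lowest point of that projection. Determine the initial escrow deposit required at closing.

Cushion = 2 × $717.18 = $1,434.36
Trial balance (start $0, +$717.18 each month, − disbursements):
  Oct: +$717.18 − $2,374.92 → -$1,657.74
  Nov: +$717.18 − $2,569.44 → -$3,510.00
  Dec: +$717.18 → -$2,792.82
  Jan: +$717.18 → -$2,075.64
  Feb: +$717.18 → -$1,358.46
  Mar: +$717.18 → -$641.28
  Apr: +$717.18 − $2,374.92 → -$2,299.02
  May: +$717.18 → -$1,581.84
  Jun: +$717.18 → -$864.66
  Jul: +$717.18 − $1,286.88 → -$1,434.36
  Aug: +$717.18 → -$717.18
  Sep: +$717.18 → $0.00
Lowest trial balance = -$3,510.00 (Nov)
Initial deposit = cushion − low point = $1,434.36 − (-$3,510.00) = $4,944.36

$4,944.36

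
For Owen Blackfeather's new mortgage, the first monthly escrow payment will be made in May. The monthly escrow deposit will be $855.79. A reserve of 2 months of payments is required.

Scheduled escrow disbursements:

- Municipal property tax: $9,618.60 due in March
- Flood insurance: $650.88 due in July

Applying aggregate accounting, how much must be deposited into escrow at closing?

Cushion = 2 × $855.79 = $1,711.58
Trial balance (start $0, +$855.79 each month, − disbursements):
  May: +$855.79 → $855.79
  Jun: +$855.79 → $1,711.58
  Jul: +$855.79 − $650.88 → $1,916.49
  Aug: +$855.79 → $2,772.28
  Sep: +$855.79 → $3,628.07
  Oct: +$855.79 → $4,483.86
  Nov: +$855.79 → $5,339.65
  Dec: +$855.79 → $6,195.44
  Jan: +$855.79 → $7,051.23
  Feb: +$855.79 → $7,907.02
  Mar: +$855.79 − $9,618.60 → -$855.79
  Apr: +$855.79 → $0.00
Lowest trial balance = -$855.79 (Mar)
Initial deposit = cushion − low point = $1,711.58 − (-$855.79) = $2,567.37

$2,567.37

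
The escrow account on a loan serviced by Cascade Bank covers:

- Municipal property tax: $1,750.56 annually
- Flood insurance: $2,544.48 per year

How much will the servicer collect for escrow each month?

Municipal property tax — $1,750.56/yr
Flood insurance — $2,544.48/yr
Total per year = $1,750.56 + $2,544.48 = $4,295.04
Monthly escrow = $4,295.04 ÷ 12 = $357.92

$357.92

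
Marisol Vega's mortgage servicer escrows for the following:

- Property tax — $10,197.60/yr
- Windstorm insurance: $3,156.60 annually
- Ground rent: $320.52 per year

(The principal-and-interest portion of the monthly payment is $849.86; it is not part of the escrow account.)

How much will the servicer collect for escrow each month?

$1,139.56

Property tax: $10,197.60/yr
Windstorm insurance: $3,156.60/yr
Ground rent: $320.52/yr
Total per year = $13,674.72
Monthly escrow = $13,674.72 ÷ 12 = $1,139.56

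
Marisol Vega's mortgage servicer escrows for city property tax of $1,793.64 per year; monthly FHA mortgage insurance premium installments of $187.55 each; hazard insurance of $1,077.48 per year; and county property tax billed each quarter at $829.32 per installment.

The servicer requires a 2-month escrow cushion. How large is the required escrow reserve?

$1,406.50

City property tax = $1,793.64 per year
FHA mortgage insurance premium = $187.55 × 12 = $2,250.60 per year
Hazard insurance = $1,077.48 per year
County property tax = $829.32 × 4 = $3,317.28 per year
Total per year = $1,793.64 + $2,250.60 + $1,077.48 + $3,317.28 = $8,439.00
Base monthly escrow = $8,439.00 / 12 = $703.25
Reserve = 2 × $703.25 = $1,406.50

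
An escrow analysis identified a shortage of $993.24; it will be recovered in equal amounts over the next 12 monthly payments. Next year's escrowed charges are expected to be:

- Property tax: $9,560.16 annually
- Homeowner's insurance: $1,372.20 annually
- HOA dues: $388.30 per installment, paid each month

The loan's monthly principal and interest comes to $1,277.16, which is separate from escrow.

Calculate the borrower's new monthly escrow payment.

Property tax = $9,560.16/yr
Homeowner's insurance = $1,372.20/yr
HOA dues = $388.30 × 12 = $4,659.60/yr
Combined annual = $15,591.96
Monthly escrow = $15,591.96 ÷ 12 = $1,299.33
Shortage spread = $993.24 / 12 = $82.77/mo
New monthly escrow = $1,299.33 + $82.77 = $1,382.10

$1,382.10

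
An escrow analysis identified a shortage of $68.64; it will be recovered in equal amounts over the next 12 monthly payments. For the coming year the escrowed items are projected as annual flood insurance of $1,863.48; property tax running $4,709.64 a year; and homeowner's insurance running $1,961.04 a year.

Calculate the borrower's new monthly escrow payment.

$716.90

Flood insurance = $1,863.48 per year
Property tax = $4,709.64 per year
Homeowner's insurance = $1,961.04 per year
Yearly total = $8,534.16
Base monthly escrow = $8,534.16 / 12 = $711.18
Shortage per month = $68.64 ÷ 12 = $5.72
New monthly escrow = $711.18 + $5.72 = $716.90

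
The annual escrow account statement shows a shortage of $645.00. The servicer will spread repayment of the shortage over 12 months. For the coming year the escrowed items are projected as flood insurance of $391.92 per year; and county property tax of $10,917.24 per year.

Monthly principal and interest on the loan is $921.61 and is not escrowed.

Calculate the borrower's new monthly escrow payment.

$996.18

Flood insurance: $391.92/yr
County property tax: $10,917.24/yr
Combined annual = $11,309.16
Per month = $11,309.16 / 12 = $942.43
Monthly shortage recovery: $645.00 ÷ 12 = $53.75
New monthly escrow = $942.43 + $53.75 = $996.18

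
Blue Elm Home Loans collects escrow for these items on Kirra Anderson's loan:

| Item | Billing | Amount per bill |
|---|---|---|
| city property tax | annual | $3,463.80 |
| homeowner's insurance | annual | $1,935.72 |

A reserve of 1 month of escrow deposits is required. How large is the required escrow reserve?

City property tax — $3,463.80
Homeowner's insurance — $1,935.72
Annual escrow total = $5,399.52
Monthly = $5,399.52 / 12 = $449.96
Required cushion = 1 × $449.96 = $449.96

$449.96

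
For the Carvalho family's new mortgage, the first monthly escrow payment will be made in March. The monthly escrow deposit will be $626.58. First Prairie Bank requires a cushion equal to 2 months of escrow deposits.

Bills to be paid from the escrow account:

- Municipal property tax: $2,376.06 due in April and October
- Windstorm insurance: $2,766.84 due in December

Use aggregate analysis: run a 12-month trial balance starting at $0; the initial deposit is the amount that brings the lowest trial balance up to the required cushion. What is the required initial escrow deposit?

Cushion = 2 × $626.58 = $1,253.16
Trial balance (start $0, +$626.58 each month, − disbursements):
  Mar: +$626.58 → $626.58
  Apr: +$626.58 − $2,376.06 → -$1,122.90
  May: +$626.58 → -$496.32
  Jun: +$626.58 → $130.26
  Jul: +$626.58 → $756.84
  Aug: +$626.58 → $1,383.42
  Sep: +$626.58 → $2,010.00
  Oct: +$626.58 − $2,376.06 → $260.52
  Nov: +$626.58 → $887.10
  Dec: +$626.58 − $2,766.84 → -$1,253.16
  Jan: +$626.58 → -$626.58
  Feb: +$626.58 → $0.00
Lowest trial balance = -$1,253.16 (Dec)
Initial deposit = cushion − low point = $1,253.16 − (-$1,253.16) = $2,506.32

$2,506.32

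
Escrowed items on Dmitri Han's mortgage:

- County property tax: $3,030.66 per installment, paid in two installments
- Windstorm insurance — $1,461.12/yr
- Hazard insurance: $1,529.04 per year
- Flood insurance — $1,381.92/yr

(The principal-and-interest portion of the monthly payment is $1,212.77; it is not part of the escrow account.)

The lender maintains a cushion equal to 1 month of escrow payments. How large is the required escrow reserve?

County property tax = $3,030.66 × 2 = $6,061.32 per year
Windstorm insurance = $1,461.12 per year
Hazard insurance = $1,529.04 per year
Flood insurance = $1,381.92 per year
Annual escrow total = $6,061.32 + $1,461.12 + $1,529.04 + $1,381.92 = $10,433.40
Monthly escrow = $10,433.40 / 12 = $869.45
Required cushion = 1 × $869.45 = $869.45

$869.45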